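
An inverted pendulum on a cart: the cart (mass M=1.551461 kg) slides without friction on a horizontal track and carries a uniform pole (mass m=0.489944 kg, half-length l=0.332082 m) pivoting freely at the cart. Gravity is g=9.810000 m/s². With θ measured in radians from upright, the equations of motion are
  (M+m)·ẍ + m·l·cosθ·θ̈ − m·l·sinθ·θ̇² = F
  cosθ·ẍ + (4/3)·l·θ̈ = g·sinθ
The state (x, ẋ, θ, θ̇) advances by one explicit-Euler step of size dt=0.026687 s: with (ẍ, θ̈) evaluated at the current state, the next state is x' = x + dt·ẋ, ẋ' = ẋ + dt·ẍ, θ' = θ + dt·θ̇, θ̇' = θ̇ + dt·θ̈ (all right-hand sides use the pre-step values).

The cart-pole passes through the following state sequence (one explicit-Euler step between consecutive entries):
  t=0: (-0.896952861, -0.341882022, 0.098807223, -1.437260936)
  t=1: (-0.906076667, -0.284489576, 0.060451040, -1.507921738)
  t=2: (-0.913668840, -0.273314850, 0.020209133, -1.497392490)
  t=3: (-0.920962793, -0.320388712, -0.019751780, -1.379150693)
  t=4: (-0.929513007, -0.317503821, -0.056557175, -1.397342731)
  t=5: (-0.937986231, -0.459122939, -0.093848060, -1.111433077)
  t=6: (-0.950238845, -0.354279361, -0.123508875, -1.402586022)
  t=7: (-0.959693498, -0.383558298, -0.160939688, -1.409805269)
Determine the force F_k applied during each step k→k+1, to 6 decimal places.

F_0 = 3.928350 N
F_1 = 0.896529 N
F_2 = -2.887524 N
F_3 = 0.115901 N
F_4 = -9.074799 N
F_5 = 6.271527 N
F_6 = -2.243920 N

step 0→1:
  ẍ = (ẋ'−ẋ)/dt = (-0.284489576−-0.341882022)/0.026687 = 2.150577
  θ̈ = (θ̇'−θ̇)/dt = (-1.507921738−-1.437260936)/0.026687 = -2.647761
  sinθ=0.098647, cosθ=0.995123
  F = (M+m)·ẍ + m·l·cosθ·θ̈ − m·l·sinθ·θ̇² = 4.390198 + -0.428694 − 0.033155 = 3.928350
step 1→2:
  ẍ = (ẋ'−ẋ)/dt = (-0.273314850−-0.284489576)/0.026687 = 0.418733
  θ̈ = (θ̇'−θ̇)/dt = (-1.497392490−-1.507921738)/0.026687 = 0.394546
  sinθ=0.060414, cosθ=0.998173
  F = (M+m)·ẍ + m·l·cosθ·θ̈ − m·l·sinθ·θ̇² = 0.854804 + 0.064076 − 0.022351 = 0.896529
step 2→3:
  ẍ = (ẋ'−ẋ)/dt = (-0.320388712−-0.273314850)/0.026687 = -1.763925
  θ̈ = (θ̇'−θ̇)/dt = (-1.379150693−-1.497392490)/0.026687 = 4.430689
  sinθ=0.020208, cosθ=0.999796
  F = (M+m)·ẍ + m·l·cosθ·θ̈ − m·l·sinθ·θ̇² = -3.600885 + 0.720733 − 0.007372 = -2.887524
step 3→4:
  ẍ = (ẋ'−ẋ)/dt = (-0.317503821−-0.320388712)/0.026687 = 0.108101
  θ̈ = (θ̇'−θ̇)/dt = (-1.397342731−-1.379150693)/0.026687 = -0.681682
  sinθ=-0.019750, cosθ=0.999805
  F = (M+m)·ẍ + m·l·cosθ·θ̈ − m·l·sinθ·θ̇² = 0.220678 + -0.110889 − -0.006112 = 0.115901
step 4→5:
  ẍ = (ẋ'−ẋ)/dt = (-0.459122939−-0.317503821)/0.026687 = -5.306671
  θ̈ = (θ̇'−θ̇)/dt = (-1.111433077−-1.397342731)/0.026687 = 10.713443
  sinθ=-0.056527, cosθ=0.998401
  F = (M+m)·ẍ + m·l·cosθ·θ̈ − m·l·sinθ·θ̇² = -10.833064 + 1.740307 − -0.017958 = -9.074799
step 5→6:
  ẍ = (ẋ'−ẋ)/dt = (-0.354279361−-0.459122939)/0.026687 = 3.928639
  θ̈ = (θ̇'−θ̇)/dt = (-1.402586022−-1.111433077)/0.026687 = -10.909917
  sinθ=-0.093710, cosθ=0.995600
  F = (M+m)·ẍ + m·l·cosθ·θ̈ − m·l·sinθ·θ̇² = 8.019942 + -1.767250 − -0.018834 = 6.271527
step 6→7:
  ẍ = (ẋ'−ẋ)/dt = (-0.383558298−-0.354279361)/0.026687 = -1.097124
  θ̈ = (θ̇'−θ̇)/dt = (-1.409805269−-1.402586022)/0.026687 = -0.270515
  sinθ=-0.123195, cosθ=0.992382
  F = (M+m)·ẍ + m·l·cosθ·θ̈ − m·l·sinθ·θ̇² = -2.239674 + -0.043678 − -0.039432 = -2.243920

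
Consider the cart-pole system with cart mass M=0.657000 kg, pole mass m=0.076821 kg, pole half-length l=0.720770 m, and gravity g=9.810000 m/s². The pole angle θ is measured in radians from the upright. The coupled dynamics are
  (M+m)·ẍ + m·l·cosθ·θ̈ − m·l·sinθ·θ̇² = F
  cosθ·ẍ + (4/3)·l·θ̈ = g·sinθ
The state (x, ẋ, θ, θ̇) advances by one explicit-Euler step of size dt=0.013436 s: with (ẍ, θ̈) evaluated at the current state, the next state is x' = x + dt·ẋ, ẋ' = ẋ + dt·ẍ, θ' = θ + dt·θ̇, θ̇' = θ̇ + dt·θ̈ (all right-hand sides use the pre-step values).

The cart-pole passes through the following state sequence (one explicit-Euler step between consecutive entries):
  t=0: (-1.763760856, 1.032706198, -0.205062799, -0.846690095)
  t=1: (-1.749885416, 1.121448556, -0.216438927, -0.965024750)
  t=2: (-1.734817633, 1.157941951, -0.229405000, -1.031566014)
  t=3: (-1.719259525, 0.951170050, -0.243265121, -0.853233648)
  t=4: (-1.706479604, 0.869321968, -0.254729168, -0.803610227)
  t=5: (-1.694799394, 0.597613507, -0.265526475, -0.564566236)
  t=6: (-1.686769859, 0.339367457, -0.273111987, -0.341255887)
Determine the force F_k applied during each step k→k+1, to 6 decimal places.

step 0→1:
  ẍ = (ẋ'−ẋ)/dt = (1.121448556−1.032706198)/0.013436 = 6.604820
  θ̈ = (θ̇'−θ̇)/dt = (-0.965024750−-0.846690095)/0.013436 = -8.807283
  sinθ=-0.203629, cosθ=0.979048
  F = (M+m)·ẍ + m·l·cosθ·θ̈ − m·l·sinθ·θ̇² = 4.846755 + -0.477444 − -0.008083 = 4.377394
step 1→2:
  ẍ = (ẋ'−ẋ)/dt = (1.157941951−1.121448556)/0.013436 = 2.716091
  θ̈ = (θ̇'−θ̇)/dt = (-1.031566014−-0.965024750)/0.013436 = -4.952461
  sinθ=-0.214753, cosθ=0.976668
  F = (M+m)·ẍ + m·l·cosθ·θ̈ − m·l·sinθ·θ̇² = 1.993124 + -0.267821 − -0.011074 = 1.736377
step 2→3:
  ẍ = (ẋ'−ẋ)/dt = (0.951170050−1.157941951)/0.013436 = -15.389394
  θ̈ = (θ̇'−θ̇)/dt = (-0.853233648−-1.031566014)/0.013436 = 13.272727
  sinθ=-0.227398, cosθ=0.973802
  F = (M+m)·ẍ + m·l·cosθ·θ̈ − m·l·sinθ·θ̇² = -11.293061 + 0.715661 − -0.013399 = -10.564001
step 3→4:
  ẍ = (ẋ'−ẋ)/dt = (0.869321968−0.951170050)/0.013436 = -6.091700
  θ̈ = (θ̇'−θ̇)/dt = (-0.803610227−-0.853233648)/0.013436 = 3.693318
  sinθ=-0.240873, cosθ=0.970557
  F = (M+m)·ẍ + m·l·cosθ·θ̈ − m·l·sinθ·θ̇² = -4.470217 + 0.198479 − -0.009710 = -4.262029
step 4→5:
  ẍ = (ẋ'−ẋ)/dt = (0.597613507−0.869321968)/0.013436 = -20.222422
  θ̈ = (θ̇'−θ̇)/dt = (-0.564566236−-0.803610227)/0.013436 = 17.791306
  sinθ=-0.251983, cosθ=0.967732
  F = (M+m)·ẍ + m·l·cosθ·θ̈ − m·l·sinθ·θ̇² = -14.839638 + 0.953322 − -0.009010 = -13.877306
step 5→6:
  ẍ = (ẋ'−ẋ)/dt = (0.339367457−0.597613507)/0.013436 = -19.220456
  θ̈ = (θ̇'−θ̇)/dt = (-0.341255887−-0.564566236)/0.013436 = 16.620300
  sinθ=-0.262417, cosθ=0.964954
  F = (M+m)·ẍ + m·l·cosθ·θ̈ − m·l·sinθ·θ̇² = -14.104374 + 0.888019 − -0.004631 = -13.211724

F_0 = 4.377394 N
F_1 = 1.736377 N
F_2 = -10.564001 N
F_3 = -4.262029 N
F_4 = -13.877306 N
F_5 = -13.211724 N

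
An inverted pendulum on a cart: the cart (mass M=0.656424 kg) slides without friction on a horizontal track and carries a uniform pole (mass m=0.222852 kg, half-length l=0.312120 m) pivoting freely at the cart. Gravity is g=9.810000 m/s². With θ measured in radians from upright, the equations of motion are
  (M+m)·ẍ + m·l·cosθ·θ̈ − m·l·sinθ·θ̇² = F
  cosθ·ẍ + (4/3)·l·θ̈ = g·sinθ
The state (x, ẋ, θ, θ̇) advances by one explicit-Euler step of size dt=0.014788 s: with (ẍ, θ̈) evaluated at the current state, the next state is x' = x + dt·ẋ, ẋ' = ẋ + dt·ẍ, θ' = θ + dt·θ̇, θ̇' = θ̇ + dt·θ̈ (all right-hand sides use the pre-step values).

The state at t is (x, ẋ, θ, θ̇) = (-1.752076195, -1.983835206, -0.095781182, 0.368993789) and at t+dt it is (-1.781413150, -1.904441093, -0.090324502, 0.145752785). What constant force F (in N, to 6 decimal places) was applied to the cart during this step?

ẍ = (ẋ'−ẋ)/dt = (-1.904441093−-1.983835206)/0.014788 = 5.368820
θ̈ = (θ̇'−θ̇)/dt = (0.145752785−0.368993789)/0.014788 = -15.096092
sinθ=-0.095635, cosθ=0.995416
F = (M+m)·ẍ + m·l·cosθ·θ̈ − m·l·sinθ·θ̇² = 4.720675 + -1.045219 − -0.000906 = 3.676361

F = 3.676361 N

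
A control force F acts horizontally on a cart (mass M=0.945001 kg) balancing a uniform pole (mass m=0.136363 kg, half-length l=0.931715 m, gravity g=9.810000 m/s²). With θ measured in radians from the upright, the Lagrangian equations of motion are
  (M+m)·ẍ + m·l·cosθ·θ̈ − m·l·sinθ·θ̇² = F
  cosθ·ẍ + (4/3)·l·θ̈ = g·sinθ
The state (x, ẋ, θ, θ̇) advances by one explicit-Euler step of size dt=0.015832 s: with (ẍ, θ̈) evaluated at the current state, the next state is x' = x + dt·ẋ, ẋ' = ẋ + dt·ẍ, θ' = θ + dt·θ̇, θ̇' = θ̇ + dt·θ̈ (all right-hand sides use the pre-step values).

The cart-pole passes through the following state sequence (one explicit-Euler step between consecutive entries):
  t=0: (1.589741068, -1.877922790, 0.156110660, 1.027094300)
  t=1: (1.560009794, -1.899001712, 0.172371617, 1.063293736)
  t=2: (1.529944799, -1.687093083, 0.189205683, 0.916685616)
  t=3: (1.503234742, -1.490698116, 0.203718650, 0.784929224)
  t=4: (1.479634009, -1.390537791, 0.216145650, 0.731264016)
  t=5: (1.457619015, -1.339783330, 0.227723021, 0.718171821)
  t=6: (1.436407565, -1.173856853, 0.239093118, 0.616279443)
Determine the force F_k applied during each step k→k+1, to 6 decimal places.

F_0 = -1.173613 N
F_1 = 13.290144 N
F_2 = 12.355700 N
F_3 = 6.403600 N
F_4 = 3.349462 N
F_5 = 10.521813 N

step 0→1:
  ẍ = (ẋ'−ẋ)/dt = (-1.899001712−-1.877922790)/0.015832 = -1.331412
  θ̈ = (θ̇'−θ̇)/dt = (1.063293736−1.027094300)/0.015832 = 2.286473
  sinθ=0.155477, cosθ=0.987839
  F = (M+m)·ẍ + m·l·cosθ·θ̈ − m·l·sinθ·θ̇² = -1.439741 + 0.286967 − 0.020839 = -1.173613
step 1→2:
  ẍ = (ẋ'−ẋ)/dt = (-1.687093083−-1.899001712)/0.015832 = 13.384830
  θ̈ = (θ̇'−θ̇)/dt = (0.916685616−1.063293736)/0.015832 = -9.260240
  sinθ=0.171519, cosθ=0.985181
  F = (M+m)·ẍ + m·l·cosθ·θ̈ − m·l·sinθ·θ̇² = 14.473873 + -1.159092 − 0.024638 = 13.290144
step 2→3:
  ẍ = (ẋ'−ẋ)/dt = (-1.490698116−-1.687093083)/0.015832 = 12.404937
  θ̈ = (θ̇'−θ̇)/dt = (0.784929224−0.916685616)/0.015832 = -8.322157
  sinθ=0.188079, cosθ=0.982154
  F = (M+m)·ẍ + m·l·cosθ·θ̈ − m·l·sinθ·θ̇² = 13.414253 + -1.038473 − 0.020080 = 12.355700
step 3→4:
  ẍ = (ẋ'−ẋ)/dt = (-1.390537791−-1.490698116)/0.015832 = 6.326448
  θ̈ = (θ̇'−θ̇)/dt = (0.731264016−0.784929224)/0.015832 = -3.389667
  sinθ=0.202312, cosθ=0.979321
  F = (M+m)·ẍ + m·l·cosθ·θ̈ − m·l·sinθ·θ̇² = 6.841193 + -0.421756 − 0.015837 = 6.403600
step 4→5:
  ẍ = (ẋ'−ẋ)/dt = (-1.339783330−-1.390537791)/0.015832 = 3.205815
  θ̈ = (θ̇'−θ̇)/dt = (0.718171821−0.731264016)/0.015832 = -0.826945
  sinθ=0.214467, cosθ=0.976731
  F = (M+m)·ẍ + m·l·cosθ·θ̈ − m·l·sinθ·θ̇² = 3.466653 + -0.102620 − 0.014571 = 3.349462
step 5→6:
  ẍ = (ẋ'−ẋ)/dt = (-1.173856853−-1.339783330)/0.015832 = 10.480450
  θ̈ = (θ̇'−θ̇)/dt = (0.616279443−0.718171821)/0.015832 = -6.435850
  sinθ=0.225760, cosθ=0.974183
  F = (M+m)·ẍ + m·l·cosθ·θ̈ − m·l·sinθ·θ̇² = 11.333181 + -0.796574 − 0.014794 = 10.521813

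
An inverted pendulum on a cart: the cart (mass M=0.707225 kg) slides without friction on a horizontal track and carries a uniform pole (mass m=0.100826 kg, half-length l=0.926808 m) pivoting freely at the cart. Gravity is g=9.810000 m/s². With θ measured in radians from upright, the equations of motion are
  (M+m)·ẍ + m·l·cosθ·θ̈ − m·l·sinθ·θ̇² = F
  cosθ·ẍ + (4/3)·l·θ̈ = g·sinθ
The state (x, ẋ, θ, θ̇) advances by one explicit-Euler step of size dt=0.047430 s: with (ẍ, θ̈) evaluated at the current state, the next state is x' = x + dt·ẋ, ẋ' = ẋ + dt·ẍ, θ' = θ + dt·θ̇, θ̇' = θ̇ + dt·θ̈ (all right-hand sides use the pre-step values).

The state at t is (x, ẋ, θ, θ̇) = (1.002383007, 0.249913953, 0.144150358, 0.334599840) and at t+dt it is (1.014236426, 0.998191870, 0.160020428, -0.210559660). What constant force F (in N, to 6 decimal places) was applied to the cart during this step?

ẍ = (ẋ'−ẋ)/dt = (0.998191870−0.249913953)/0.047430 = 15.776469
θ̈ = (θ̇'−θ̇)/dt = (-0.210559660−0.334599840)/0.047430 = -11.493981
sinθ=0.143652, cosθ=0.989628
F = (M+m)·ẍ + m·l·cosθ·θ̈ − m·l·sinθ·θ̇² = 12.748191 + -1.062931 − 0.001503 = 11.683758

F = 11.683758 N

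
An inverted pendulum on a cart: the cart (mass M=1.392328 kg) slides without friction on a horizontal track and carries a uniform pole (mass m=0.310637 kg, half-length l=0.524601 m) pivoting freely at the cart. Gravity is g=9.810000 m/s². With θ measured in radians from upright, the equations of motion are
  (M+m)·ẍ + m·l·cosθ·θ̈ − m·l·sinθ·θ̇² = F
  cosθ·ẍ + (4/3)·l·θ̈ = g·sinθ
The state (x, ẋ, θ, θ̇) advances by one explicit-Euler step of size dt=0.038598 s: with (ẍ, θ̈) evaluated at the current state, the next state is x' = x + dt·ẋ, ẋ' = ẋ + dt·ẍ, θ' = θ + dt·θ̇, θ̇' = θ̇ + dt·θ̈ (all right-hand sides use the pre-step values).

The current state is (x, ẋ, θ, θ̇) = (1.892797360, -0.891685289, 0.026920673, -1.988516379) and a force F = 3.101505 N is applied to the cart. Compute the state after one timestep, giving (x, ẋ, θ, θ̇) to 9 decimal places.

(1.858380091, -0.811416477, -0.049832082, -2.088660408)

sinθ=0.026917421, cosθ=0.999637661
temp = (F + m·l·θ̇²·sinθ)/(M+m) = (3.101505 + 0.017344992)/1.702965 = 1.831423424
θ̈ = (g·sinθ − cosθ·temp)/(l·(4/3 − m·cos²θ/(M+m))) = -2.594539322
ẍ = temp − m·l·θ̈·cosθ/(M+m) = 2.079610660
Euler: x'=1.892797360+0.038598·-0.891685289=1.858380091, ẋ'=-0.891685289+0.038598·2.079610660=-0.811416477
       θ'=0.026920673+0.038598·-1.988516379=-0.049832082, θ̇'=-1.988516379+0.038598·-2.594539322=-2.088660408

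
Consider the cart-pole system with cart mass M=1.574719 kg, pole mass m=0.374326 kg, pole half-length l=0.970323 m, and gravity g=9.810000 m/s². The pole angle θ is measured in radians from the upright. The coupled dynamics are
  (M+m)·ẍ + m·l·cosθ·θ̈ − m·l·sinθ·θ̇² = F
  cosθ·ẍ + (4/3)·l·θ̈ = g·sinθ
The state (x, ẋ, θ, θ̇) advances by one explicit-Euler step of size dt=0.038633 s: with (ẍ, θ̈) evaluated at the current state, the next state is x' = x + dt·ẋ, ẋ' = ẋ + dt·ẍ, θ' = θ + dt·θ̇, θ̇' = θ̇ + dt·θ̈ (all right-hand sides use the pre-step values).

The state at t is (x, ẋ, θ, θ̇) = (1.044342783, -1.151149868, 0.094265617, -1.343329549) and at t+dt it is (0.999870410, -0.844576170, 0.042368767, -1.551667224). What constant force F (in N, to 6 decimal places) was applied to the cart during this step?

F = 13.454991 N

ẍ = (ẋ'−ẋ)/dt = (-0.844576170−-1.151149868)/0.038633 = 7.935540
θ̈ = (θ̇'−θ̇)/dt = (-1.551667224−-1.343329549)/0.038633 = -5.392739
sinθ=0.094126, cosθ=0.995560
F = (M+m)·ẍ + m·l·cosθ·θ̈ − m·l·sinθ·θ̇² = 15.466724 + -1.950039 − 0.061694 = 13.454991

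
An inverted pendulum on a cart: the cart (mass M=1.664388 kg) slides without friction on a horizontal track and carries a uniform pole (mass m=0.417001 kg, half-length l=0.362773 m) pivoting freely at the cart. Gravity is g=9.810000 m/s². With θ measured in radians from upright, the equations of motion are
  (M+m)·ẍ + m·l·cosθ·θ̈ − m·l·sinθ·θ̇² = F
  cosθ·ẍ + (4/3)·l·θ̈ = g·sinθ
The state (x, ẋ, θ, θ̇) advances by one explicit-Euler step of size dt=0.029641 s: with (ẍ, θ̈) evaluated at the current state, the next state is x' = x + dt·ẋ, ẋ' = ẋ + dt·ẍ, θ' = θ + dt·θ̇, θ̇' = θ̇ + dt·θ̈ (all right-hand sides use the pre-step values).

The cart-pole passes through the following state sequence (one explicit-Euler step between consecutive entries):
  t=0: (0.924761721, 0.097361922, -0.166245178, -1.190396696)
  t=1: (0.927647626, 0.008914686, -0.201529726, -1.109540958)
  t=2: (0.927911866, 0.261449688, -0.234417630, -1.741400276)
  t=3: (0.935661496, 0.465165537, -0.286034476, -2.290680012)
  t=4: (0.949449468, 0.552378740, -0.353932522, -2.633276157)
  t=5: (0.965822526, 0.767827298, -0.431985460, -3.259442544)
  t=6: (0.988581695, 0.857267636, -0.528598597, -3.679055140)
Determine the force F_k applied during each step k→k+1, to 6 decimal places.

F_0 = -5.768317 N
F_1 = 14.610757 N
F_2 = 11.684819 N
F_3 = 4.670627 N
F_4 = 12.494705 N
F_5 = 5.008554 N

step 0→1:
  ẍ = (ẋ'−ẋ)/dt = (0.008914686−0.097361922)/0.029641 = -2.983949
  θ̈ = (θ̇'−θ̇)/dt = (-1.109540958−-1.190396696)/0.029641 = 2.727834
  sinθ=-0.165480, cosθ=0.986213
  F = (M+m)·ẍ + m·l·cosθ·θ̈ − m·l·sinθ·θ̇² = -6.210759 + 0.406969 − -0.035473 = -5.768317
step 1→2:
  ẍ = (ẋ'−ẋ)/dt = (0.261449688−0.008914686)/0.029641 = 8.519787
  θ̈ = (θ̇'−θ̇)/dt = (-1.741400276−-1.109540958)/0.029641 = -21.317072
  sinθ=-0.200168, cosθ=0.979762
  F = (M+m)·ẍ + m·l·cosθ·θ̈ − m·l·sinθ·θ̇² = 17.732991 + -3.159512 − -0.037278 = 14.610757
step 2→3:
  ẍ = (ẋ'−ẋ)/dt = (0.465165537−0.261449688)/0.029641 = 6.872772
  θ̈ = (θ̇'−θ̇)/dt = (-2.290680012−-1.741400276)/0.029641 = -18.531080
  sinθ=-0.232277, cosθ=0.972650
  F = (M+m)·ẍ + m·l·cosθ·θ̈ − m·l·sinθ·θ̇² = 14.304913 + -2.726649 − -0.106555 = 11.684819
step 3→4:
  ẍ = (ẋ'−ẋ)/dt = (0.552378740−0.465165537)/0.029641 = 2.942316
  θ̈ = (θ̇'−θ̇)/dt = (-2.633276157−-2.290680012)/0.029641 = -11.558184
  sinθ=-0.282150, cosθ=0.959370
  F = (M+m)·ẍ + m·l·cosθ·θ̈ − m·l·sinθ·θ̇² = 6.124105 + -1.677444 − -0.223965 = 4.670627
step 4→5:
  ẍ = (ẋ'−ẋ)/dt = (0.767827298−0.552378740)/0.029641 = 7.268600
  θ̈ = (θ̇'−θ̇)/dt = (-3.259442544−-2.633276157)/0.029641 = -21.125009
  sinθ=-0.346589, cosθ=0.938017
  F = (M+m)·ẍ + m·l·cosθ·θ̈ − m·l·sinθ·θ̇² = 15.128783 + -2.997641 − -0.363563 = 12.494705
step 5→6:
  ẍ = (ẋ'−ẋ)/dt = (0.857267636−0.767827298)/0.029641 = 3.017453
  θ̈ = (θ̇'−θ̇)/dt = (-3.679055140−-3.259442544)/0.029641 = -14.156493
  sinθ=-0.418675, cosθ=0.908136
  F = (M+m)·ẍ + m·l·cosθ·θ̈ − m·l·sinθ·θ̇² = 6.280494 + -1.944817 − -0.672877 = 5.008554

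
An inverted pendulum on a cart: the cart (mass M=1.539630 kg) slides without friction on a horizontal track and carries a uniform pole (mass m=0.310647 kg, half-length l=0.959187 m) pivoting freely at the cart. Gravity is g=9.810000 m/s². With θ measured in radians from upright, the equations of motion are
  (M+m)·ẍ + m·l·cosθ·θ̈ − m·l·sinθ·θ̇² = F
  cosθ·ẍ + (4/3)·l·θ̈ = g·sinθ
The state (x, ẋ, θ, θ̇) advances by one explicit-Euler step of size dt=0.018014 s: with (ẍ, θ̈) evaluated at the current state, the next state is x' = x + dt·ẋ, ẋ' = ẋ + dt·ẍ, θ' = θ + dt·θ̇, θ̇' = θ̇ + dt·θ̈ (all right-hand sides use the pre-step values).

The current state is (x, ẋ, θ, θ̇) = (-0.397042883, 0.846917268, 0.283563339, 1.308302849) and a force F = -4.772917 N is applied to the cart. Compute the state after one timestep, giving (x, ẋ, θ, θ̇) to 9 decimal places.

sinθ=0.279778453, cosθ=0.960064590
temp = (F + m·l·θ̇²·sinθ)/(M+m) = (-4.772917 + 0.142692546)/1.850277 = -2.502449338
θ̈ = (g·sinθ − cosθ·temp)/(l·(4/3 − m·cos²θ/(M+m))) = 4.553050387
ẍ = temp − m·l·θ̈·cosθ/(M+m) = -3.206390898
Euler: x'=-0.397042883+0.018014·0.846917268=-0.381786515, ẋ'=0.846917268+0.018014·-3.206390898=0.789157342
       θ'=0.283563339+0.018014·1.308302849=0.307131107, θ̇'=1.308302849+0.018014·4.553050387=1.390321499

(-0.381786515, 0.789157342, 0.307131107, 1.390321499)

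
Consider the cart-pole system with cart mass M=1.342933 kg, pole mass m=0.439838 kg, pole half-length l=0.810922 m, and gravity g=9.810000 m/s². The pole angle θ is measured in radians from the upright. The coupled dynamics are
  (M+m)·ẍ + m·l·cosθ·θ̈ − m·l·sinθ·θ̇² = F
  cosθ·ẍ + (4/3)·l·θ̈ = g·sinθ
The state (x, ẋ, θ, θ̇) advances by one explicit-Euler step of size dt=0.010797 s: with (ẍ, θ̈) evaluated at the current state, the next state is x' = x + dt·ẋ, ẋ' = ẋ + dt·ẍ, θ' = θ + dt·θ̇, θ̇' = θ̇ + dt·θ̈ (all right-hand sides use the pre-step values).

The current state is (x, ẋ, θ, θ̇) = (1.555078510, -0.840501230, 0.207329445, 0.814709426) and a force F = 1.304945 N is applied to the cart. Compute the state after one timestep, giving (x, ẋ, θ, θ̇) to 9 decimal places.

(1.546003618, -0.835335584, 0.216125863, 0.830199229)

sinθ=0.205847274, cosθ=0.978584130
temp = (F + m·l·θ̇²·sinθ)/(M+m) = (1.304945 + 0.048732920)/1.782771 = 0.759311162
θ̈ = (g·sinθ − cosθ·temp)/(l·(4/3 − m·cos²θ/(M+m))) = 1.434639537
ẍ = temp − m·l·θ̈·cosθ/(M+m) = 0.478433480
Euler: x'=1.555078510+0.010797·-0.840501230=1.546003618, ẋ'=-0.840501230+0.010797·0.478433480=-0.835335584
       θ'=0.207329445+0.010797·0.814709426=0.216125863, θ̇'=0.814709426+0.010797·1.434639537=0.830199229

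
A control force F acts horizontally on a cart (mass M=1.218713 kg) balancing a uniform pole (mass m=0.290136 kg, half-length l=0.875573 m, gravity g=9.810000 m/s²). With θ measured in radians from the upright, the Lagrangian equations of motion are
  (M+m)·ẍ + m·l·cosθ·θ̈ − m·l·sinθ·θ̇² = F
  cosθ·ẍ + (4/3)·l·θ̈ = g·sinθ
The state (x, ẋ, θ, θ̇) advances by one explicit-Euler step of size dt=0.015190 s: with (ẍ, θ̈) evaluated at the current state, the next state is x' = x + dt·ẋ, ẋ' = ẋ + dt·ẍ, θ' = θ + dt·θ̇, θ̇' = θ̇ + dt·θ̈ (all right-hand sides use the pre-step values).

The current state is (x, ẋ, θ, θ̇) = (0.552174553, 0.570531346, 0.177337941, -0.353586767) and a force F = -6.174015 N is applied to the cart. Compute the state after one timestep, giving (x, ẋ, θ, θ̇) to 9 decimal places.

(0.560840924, 0.494008046, 0.171966958, -0.266548883)

sinθ=0.176409892, cosθ=0.984316793
temp = (F + m·l·θ̇²·sinθ)/(M+m) = (-6.174015 + 0.005602849)/1.508849 = -4.088157364
θ̈ = (g·sinθ − cosθ·temp)/(l·(4/3 − m·cos²θ/(M+m))) = 5.729946297
ẍ = temp − m·l·θ̈·cosθ/(M+m) = -5.037741930
Euler: x'=0.552174553+0.015190·0.570531346=0.560840924, ẋ'=0.570531346+0.015190·-5.037741930=0.494008046
       θ'=0.177337941+0.015190·-0.353586767=0.171966958, θ̇'=-0.353586767+0.015190·5.729946297=-0.266548883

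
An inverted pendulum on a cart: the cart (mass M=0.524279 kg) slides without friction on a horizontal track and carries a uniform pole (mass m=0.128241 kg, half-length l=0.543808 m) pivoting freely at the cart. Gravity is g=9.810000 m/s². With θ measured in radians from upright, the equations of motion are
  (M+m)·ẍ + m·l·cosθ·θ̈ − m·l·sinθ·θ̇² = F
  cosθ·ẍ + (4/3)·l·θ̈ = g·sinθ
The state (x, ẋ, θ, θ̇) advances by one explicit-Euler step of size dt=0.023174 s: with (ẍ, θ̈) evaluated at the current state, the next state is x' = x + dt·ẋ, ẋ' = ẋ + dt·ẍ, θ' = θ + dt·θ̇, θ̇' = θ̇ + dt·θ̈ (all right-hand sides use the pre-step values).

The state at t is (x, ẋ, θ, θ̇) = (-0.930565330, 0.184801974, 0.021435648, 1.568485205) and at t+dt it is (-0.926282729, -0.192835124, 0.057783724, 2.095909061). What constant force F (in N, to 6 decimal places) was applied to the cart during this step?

ẍ = (ẋ'−ẋ)/dt = (-0.192835124−0.184801974)/0.023174 = -16.295724
θ̈ = (θ̇'−θ̇)/dt = (2.095909061−1.568485205)/0.023174 = 22.759293
sinθ=0.021434, cosθ=0.999770
F = (M+m)·ẍ + m·l·cosθ·θ̈ − m·l·sinθ·θ̇² = -10.633286 + 1.586834 − 0.003677 = -9.050129

F = -9.050129 N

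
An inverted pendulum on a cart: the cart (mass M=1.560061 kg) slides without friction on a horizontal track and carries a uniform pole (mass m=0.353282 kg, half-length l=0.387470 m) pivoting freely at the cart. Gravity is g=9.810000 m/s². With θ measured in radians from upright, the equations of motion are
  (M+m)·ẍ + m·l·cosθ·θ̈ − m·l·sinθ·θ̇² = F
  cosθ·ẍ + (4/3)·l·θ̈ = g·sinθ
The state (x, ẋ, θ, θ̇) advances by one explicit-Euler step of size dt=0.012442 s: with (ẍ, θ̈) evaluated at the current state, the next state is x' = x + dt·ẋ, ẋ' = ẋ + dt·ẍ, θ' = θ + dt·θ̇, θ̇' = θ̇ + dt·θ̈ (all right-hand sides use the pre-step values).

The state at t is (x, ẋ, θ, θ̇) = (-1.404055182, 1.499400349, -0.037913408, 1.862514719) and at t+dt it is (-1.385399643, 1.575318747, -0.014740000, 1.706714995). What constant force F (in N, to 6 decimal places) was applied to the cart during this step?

ẍ = (ẋ'−ẋ)/dt = (1.575318747−1.499400349)/0.012442 = 6.101784
θ̈ = (θ̇'−θ̇)/dt = (1.706714995−1.862514719)/0.012442 = -12.522080
sinθ=-0.037904, cosθ=0.999281
F = (M+m)·ẍ + m·l·cosθ·θ̈ − m·l·sinθ·θ̇² = 11.674806 + -1.712868 − -0.017999 = 9.979937

F = 9.979937 N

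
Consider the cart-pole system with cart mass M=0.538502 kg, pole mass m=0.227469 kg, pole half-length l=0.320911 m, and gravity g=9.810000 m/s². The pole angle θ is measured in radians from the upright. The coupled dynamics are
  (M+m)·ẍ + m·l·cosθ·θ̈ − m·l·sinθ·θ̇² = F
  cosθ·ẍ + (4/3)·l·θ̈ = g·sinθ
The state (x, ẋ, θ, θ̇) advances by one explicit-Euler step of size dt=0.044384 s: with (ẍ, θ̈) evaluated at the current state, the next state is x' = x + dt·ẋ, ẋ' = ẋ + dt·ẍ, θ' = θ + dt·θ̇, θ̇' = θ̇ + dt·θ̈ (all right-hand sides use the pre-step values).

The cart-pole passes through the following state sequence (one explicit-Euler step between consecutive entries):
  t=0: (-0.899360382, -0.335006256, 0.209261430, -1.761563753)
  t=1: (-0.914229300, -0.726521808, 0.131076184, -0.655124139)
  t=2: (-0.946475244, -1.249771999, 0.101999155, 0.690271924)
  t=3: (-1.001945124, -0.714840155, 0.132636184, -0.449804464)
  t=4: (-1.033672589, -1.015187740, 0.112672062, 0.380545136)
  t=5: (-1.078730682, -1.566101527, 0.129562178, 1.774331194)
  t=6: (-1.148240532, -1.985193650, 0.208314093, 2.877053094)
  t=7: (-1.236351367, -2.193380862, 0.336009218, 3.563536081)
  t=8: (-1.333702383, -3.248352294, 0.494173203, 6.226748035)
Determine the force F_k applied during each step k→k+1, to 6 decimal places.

F_0 = -5.023724 N
F_1 = -6.840492 N
F_2 = 7.362904 N
F_3 = -3.831636 N
F_4 = -7.230967 N
F_5 = -5.463888 N
F_6 = -2.613185 N
F_7 = -14.376974 N

step 0→1:
  ẍ = (ẋ'−ẋ)/dt = (-0.726521808−-0.335006256)/0.044384 = -8.821097
  θ̈ = (θ̇'−θ̇)/dt = (-0.655124139−-1.761563753)/0.044384 = 24.928794
  sinθ=0.207737, cosθ=0.978185
  F = (M+m)·ẍ + m·l·cosθ·θ̈ − m·l·sinθ·θ̇² = -6.756704 + 1.780037 − 0.047056 = -5.023724
step 1→2:
  ẍ = (ẋ'−ẋ)/dt = (-1.249771999−-0.726521808)/0.044384 = -11.789163
  θ̈ = (θ̇'−θ̇)/dt = (0.690271924−-0.655124139)/0.044384 = 30.312637
  sinθ=0.130701, cosθ=0.991422
  F = (M+m)·ẍ + m·l·cosθ·θ̈ − m·l·sinθ·θ̇² = -9.030157 + 2.193759 − 0.004095 = -6.840492
step 2→3:
  ẍ = (ẋ'−ẋ)/dt = (-0.714840155−-1.249771999)/0.044384 = 12.052358
  θ̈ = (θ̇'−θ̇)/dt = (-0.449804464−0.690271924)/0.044384 = -25.686653
  sinθ=0.101822, cosθ=0.994803
  F = (M+m)·ẍ + m·l·cosθ·θ̈ − m·l·sinθ·θ̇² = 9.231756 + -1.865311 − 0.003542 = 7.362904
step 3→4:
  ẍ = (ẋ'−ẋ)/dt = (-1.015187740−-0.714840155)/0.044384 = -6.767024
  θ̈ = (θ̇'−θ̇)/dt = (0.380545136−-0.449804464)/0.044384 = 18.708309
  sinθ=0.132248, cosθ=0.991217
  F = (M+m)·ẍ + m·l·cosθ·θ̈ − m·l·sinθ·θ̇² = -5.183344 + 1.353661 − 0.001953 = -3.831636
step 4→5:
  ẍ = (ẋ'−ẋ)/dt = (-1.566101527−-1.015187740)/0.044384 = -12.412441
  θ̈ = (θ̇'−θ̇)/dt = (1.774331194−0.380545136)/0.044384 = 31.402894
  sinθ=0.112434, cosθ=0.993659
  F = (M+m)·ẍ + m·l·cosθ·θ̈ − m·l·sinθ·θ̇² = -9.507570 + 2.277791 − 0.001189 = -7.230967
step 5→6:
  ẍ = (ẋ'−ẋ)/dt = (-1.985193650−-1.566101527)/0.044384 = -9.442414
  θ̈ = (θ̇'−θ̇)/dt = (2.877053094−1.774331194)/0.044384 = 24.845032
  sinθ=0.129200, cosθ=0.991619
  F = (M+m)·ẍ + m·l·cosθ·θ̈ − m·l·sinθ·θ̇² = -7.232616 + 1.798420 − 0.029692 = -5.463888
step 6→7:
  ẍ = (ẋ'−ẋ)/dt = (-2.193380862−-1.985193650)/0.044384 = -4.690591
  θ̈ = (θ̇'−θ̇)/dt = (3.563536081−2.877053094)/0.044384 = 15.466902
  sinθ=0.206811, cosθ=0.978381
  F = (M+m)·ẍ + m·l·cosθ·θ̈ − m·l·sinθ·θ̇² = -3.592857 + 1.104633 − 0.124961 = -2.613185
step 7→8:
  ẍ = (ẋ'−ẋ)/dt = (-3.248352294−-2.193380862)/0.044384 = -23.769183
  θ̈ = (θ̇'−θ̇)/dt = (6.226748035−3.563536081)/0.044384 = 60.003874
  sinθ=0.329722, cosθ=0.944078
  F = (M+m)·ẍ + m·l·cosθ·θ̈ − m·l·sinθ·θ̇² = -18.206505 + 4.135176 − 0.305645 = -14.376974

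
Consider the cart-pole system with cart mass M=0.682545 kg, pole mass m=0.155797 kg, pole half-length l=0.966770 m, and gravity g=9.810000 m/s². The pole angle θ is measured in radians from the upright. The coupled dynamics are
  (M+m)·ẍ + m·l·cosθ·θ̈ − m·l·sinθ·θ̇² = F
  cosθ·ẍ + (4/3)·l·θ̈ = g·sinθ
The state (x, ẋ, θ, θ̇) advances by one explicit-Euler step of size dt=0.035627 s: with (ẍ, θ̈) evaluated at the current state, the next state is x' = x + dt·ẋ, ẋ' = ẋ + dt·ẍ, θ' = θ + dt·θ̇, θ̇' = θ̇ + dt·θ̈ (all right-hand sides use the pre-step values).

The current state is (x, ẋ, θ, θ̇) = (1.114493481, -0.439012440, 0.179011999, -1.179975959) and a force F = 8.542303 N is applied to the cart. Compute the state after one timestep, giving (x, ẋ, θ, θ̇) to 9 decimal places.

sinθ=0.178057448, cosθ=0.984020094
temp = (F + m·l·θ̇²·sinθ)/(M+m) = (8.542303 + 0.037341238)/0.838342 = 10.234062278
θ̈ = (g·sinθ − cosθ·temp)/(l·(4/3 − m·cos²θ/(M+m))) = -7.464879114
ẍ = temp − m·l·θ̈·cosθ/(M+m) = 11.553800448
Euler: x'=1.114493481+0.035627·-0.439012440=1.098852785, ẋ'=-0.439012440+0.035627·11.553800448=-0.027385191
       θ'=0.179011999+0.035627·-1.179975959=0.136972996, θ̇'=-1.179975959+0.035627·-7.464879114=-1.445927207

(1.098852785, -0.027385191, 0.136972996, -1.445927207)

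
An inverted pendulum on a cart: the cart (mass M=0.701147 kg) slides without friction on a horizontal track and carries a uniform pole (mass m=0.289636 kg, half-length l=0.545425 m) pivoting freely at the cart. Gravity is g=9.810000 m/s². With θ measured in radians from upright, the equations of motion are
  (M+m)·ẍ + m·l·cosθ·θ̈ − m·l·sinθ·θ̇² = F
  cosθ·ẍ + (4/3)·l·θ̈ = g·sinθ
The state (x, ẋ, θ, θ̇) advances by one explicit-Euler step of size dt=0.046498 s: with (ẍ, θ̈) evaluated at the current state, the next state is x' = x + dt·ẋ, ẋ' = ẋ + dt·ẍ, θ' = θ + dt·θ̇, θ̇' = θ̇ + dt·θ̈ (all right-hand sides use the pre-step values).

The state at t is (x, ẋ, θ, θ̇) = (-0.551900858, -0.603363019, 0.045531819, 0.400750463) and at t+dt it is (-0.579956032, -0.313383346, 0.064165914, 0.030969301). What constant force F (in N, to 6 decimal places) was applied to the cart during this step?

F = 4.922743 N

ẍ = (ẋ'−ẋ)/dt = (-0.313383346−-0.603363019)/0.046498 = 6.236390
θ̈ = (θ̇'−θ̇)/dt = (0.030969301−0.400750463)/0.046498 = -7.952625
sinθ=0.045516, cosθ=0.998964
F = (M+m)·ẍ + m·l·cosθ·θ̈ − m·l·sinθ·θ̇² = 6.178909 + -1.255012 − 0.001155 = 4.922743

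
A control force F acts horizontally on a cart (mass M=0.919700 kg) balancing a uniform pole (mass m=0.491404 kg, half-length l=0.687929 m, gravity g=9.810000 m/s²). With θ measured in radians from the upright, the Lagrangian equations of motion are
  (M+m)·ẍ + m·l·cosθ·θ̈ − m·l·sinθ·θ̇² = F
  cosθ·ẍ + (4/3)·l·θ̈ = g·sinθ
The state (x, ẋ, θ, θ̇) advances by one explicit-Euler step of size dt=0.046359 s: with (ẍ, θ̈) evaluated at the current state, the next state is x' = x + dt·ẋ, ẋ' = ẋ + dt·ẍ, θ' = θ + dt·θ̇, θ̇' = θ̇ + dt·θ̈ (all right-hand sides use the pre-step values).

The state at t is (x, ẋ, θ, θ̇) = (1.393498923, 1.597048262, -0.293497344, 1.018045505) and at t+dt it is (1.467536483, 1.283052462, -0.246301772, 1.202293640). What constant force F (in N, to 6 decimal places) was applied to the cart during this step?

F = -8.170149 N

ẍ = (ẋ'−ẋ)/dt = (1.283052462−1.597048262)/0.046359 = -6.773136
θ̈ = (θ̇'−θ̇)/dt = (1.202293640−1.018045505)/0.046359 = 3.974377
sinθ=-0.289302, cosθ=0.957238
F = (M+m)·ẍ + m·l·cosθ·θ̈ − m·l·sinθ·θ̇² = -9.557599 + 1.286090 − -0.101360 = -8.170149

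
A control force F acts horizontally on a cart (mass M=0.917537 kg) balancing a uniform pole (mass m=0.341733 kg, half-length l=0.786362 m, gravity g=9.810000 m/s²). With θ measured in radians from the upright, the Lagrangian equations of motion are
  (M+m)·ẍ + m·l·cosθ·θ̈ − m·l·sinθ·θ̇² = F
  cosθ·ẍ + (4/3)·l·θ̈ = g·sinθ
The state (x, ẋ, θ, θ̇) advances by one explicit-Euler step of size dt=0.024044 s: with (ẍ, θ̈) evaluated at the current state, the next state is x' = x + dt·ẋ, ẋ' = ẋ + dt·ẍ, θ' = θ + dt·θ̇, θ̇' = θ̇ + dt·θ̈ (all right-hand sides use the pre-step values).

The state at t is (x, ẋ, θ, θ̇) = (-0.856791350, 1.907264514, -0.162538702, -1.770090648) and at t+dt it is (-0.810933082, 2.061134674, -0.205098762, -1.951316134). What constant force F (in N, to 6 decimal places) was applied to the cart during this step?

F = 6.196225 N

ẍ = (ẋ'−ẋ)/dt = (2.061134674−1.907264514)/0.024044 = 6.399524
θ̈ = (θ̇'−θ̇)/dt = (-1.951316134−-1.770090648)/0.024044 = -7.537244
sinθ=-0.161824, cosθ=0.986820
F = (M+m)·ẍ + m·l·cosθ·θ̈ − m·l·sinθ·θ̇² = 8.058729 + -1.998756 − -0.136252 = 6.196225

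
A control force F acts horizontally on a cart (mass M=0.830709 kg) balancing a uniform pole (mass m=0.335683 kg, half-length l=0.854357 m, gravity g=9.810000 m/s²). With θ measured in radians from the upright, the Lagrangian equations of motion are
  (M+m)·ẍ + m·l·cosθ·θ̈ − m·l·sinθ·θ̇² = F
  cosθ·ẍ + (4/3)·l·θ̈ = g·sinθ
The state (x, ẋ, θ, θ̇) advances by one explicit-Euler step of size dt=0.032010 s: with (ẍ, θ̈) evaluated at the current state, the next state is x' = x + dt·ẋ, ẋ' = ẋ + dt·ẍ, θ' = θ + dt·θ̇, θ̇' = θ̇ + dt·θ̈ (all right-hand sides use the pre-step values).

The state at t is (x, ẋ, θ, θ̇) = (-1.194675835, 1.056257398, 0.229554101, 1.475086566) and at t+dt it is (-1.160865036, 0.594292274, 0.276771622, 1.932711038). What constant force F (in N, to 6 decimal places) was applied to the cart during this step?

ẍ = (ẋ'−ẋ)/dt = (0.594292274−1.056257398)/0.032010 = -14.431900
θ̈ = (θ̇'−θ̇)/dt = (1.932711038−1.475086566)/0.032010 = 14.296297
sinθ=0.227543, cosθ=0.973768
F = (M+m)·ẍ + m·l·cosθ·θ̈ − m·l·sinθ·θ̇² = -16.833253 + 3.992526 − 0.141993 = -12.982720

F = -12.982720 N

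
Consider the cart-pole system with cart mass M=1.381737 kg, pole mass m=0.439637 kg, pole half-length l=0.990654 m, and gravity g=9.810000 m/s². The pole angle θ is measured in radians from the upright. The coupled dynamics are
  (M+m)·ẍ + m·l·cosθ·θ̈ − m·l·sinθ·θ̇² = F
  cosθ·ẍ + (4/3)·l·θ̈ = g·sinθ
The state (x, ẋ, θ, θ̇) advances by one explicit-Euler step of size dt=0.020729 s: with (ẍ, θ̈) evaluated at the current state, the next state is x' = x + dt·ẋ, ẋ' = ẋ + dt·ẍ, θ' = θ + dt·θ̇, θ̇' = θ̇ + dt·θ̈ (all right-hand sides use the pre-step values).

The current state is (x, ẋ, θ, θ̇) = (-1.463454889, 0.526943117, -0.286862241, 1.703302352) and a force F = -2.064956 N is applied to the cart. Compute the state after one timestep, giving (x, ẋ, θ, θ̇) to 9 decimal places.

sinθ=-0.282944084, cosθ=0.959136406
temp = (F + m·l·θ̇²·sinθ)/(M+m) = (-2.064956 + -0.357520001)/1.821374 = -1.330026673
θ̈ = (g·sinθ − cosθ·temp)/(l·(4/3 − m·cos²θ/(M+m))) = -1.362532176
ẍ = temp − m·l·θ̈·cosθ/(M+m) = -1.017530831
Euler: x'=-1.463454889+0.020729·0.526943117=-1.452531885, ẋ'=0.526943117+0.020729·-1.017530831=0.505850720
       θ'=-0.286862241+0.020729·1.703302352=-0.251554487, θ̇'=1.703302352+0.020729·-1.362532176=1.675058423

(-1.452531885, 0.505850720, -0.251554487, 1.675058423)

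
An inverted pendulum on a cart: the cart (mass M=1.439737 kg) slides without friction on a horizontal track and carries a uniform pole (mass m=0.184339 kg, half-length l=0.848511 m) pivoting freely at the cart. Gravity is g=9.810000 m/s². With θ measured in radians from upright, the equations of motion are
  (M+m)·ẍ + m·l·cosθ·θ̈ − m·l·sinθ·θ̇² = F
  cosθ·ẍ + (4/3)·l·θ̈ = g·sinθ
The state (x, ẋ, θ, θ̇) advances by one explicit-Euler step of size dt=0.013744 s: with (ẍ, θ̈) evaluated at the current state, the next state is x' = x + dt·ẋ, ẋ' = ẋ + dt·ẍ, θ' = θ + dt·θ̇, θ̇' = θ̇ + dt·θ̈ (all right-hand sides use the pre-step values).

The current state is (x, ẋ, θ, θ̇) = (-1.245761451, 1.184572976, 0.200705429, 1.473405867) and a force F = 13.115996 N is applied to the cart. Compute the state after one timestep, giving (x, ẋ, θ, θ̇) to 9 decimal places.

(-1.229480680, 1.303632230, 0.220955919, 1.394040583)

sinθ=0.199360649, cosθ=0.979926187
temp = (F + m·l·θ̇²·sinθ)/(M+m) = (13.115996 + 0.067695365)/1.624076 = 8.117656664
θ̈ = (g·sinθ − cosθ·temp)/(l·(4/3 − m·cos²θ/(M+m))) = -5.774540468
ẍ = temp − m·l·θ̈·cosθ/(M+m) = 8.662634887
Euler: x'=-1.245761451+0.013744·1.184572976=-1.229480680, ẋ'=1.184572976+0.013744·8.662634887=1.303632230
       θ'=0.200705429+0.013744·1.473405867=0.220955919, θ̇'=1.473405867+0.013744·-5.774540468=1.394040583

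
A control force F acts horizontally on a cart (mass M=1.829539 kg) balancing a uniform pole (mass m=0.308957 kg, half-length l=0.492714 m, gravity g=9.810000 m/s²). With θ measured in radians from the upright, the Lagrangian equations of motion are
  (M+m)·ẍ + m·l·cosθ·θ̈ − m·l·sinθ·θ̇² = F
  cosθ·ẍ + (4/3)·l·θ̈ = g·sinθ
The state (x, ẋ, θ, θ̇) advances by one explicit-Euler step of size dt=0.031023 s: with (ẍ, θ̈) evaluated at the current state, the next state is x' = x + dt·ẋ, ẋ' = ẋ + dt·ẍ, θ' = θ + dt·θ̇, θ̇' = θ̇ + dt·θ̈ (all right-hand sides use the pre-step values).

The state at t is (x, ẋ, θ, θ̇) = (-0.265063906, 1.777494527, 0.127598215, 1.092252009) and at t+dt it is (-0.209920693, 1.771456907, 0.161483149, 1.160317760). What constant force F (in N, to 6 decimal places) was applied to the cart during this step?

F = -0.108021 N

ẍ = (ẋ'−ẋ)/dt = (1.771456907−1.777494527)/0.031023 = -0.194618
θ̈ = (θ̇'−θ̇)/dt = (1.160317760−1.092252009)/0.031023 = 2.194042
sinθ=0.127252, cosθ=0.991870
F = (M+m)·ẍ + m·l·cosθ·θ̈ − m·l·sinθ·θ̇² = -0.416189 + 0.331278 − 0.023110 = -0.108021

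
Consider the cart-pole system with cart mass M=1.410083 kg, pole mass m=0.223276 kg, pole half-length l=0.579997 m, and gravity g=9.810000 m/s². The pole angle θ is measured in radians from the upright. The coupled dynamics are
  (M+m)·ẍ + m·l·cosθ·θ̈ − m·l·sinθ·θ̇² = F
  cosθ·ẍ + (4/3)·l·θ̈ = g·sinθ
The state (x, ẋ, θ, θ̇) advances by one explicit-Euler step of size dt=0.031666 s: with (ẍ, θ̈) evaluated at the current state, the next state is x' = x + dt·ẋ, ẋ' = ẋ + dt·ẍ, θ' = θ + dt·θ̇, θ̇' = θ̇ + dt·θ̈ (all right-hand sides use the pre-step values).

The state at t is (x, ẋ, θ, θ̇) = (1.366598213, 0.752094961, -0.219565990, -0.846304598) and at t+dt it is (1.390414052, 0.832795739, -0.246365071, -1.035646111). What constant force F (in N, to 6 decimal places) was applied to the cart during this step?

ẍ = (ẋ'−ẋ)/dt = (0.832795739−0.752094961)/0.031666 = 2.548499
θ̈ = (θ̇'−θ̇)/dt = (-1.035646111−-0.846304598)/0.031666 = -5.979332
sinθ=-0.217806, cosθ=0.975992
F = (M+m)·ẍ + m·l·cosθ·θ̈ − m·l·sinθ·θ̇² = 4.162614 + -0.755730 − -0.020202 = 3.427086

F = 3.427086 N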